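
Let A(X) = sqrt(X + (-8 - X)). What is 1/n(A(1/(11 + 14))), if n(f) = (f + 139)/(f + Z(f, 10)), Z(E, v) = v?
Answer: 466/6443 + 86*I*sqrt(2)/6443 ≈ 0.072327 + 0.018877*I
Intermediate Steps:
A(X) = 2*I*sqrt(2) (A(X) = sqrt(-8) = 2*I*sqrt(2))
n(f) = (139 + f)/(10 + f) (n(f) = (f + 139)/(f + 10) = (139 + f)/(10 + f))
1/n(A(1/(11 + 14))) = 1/((139 + 2*I*sqrt(2))/(10 + 2*I*sqrt(2))) = (10 + 2*I*sqrt(2))/(139 + 2*I*sqrt(2))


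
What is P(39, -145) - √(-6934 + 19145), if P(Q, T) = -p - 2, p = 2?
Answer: -4 - √12211 ≈ -114.50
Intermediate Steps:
P(Q, T) = -4 (P(Q, T) = -1*2 - 2 = -2 - 2 = -4)
P(39, -145) - √(-6934 + 19145) = -4 - √(-6934 + 19145) = -4 - √12211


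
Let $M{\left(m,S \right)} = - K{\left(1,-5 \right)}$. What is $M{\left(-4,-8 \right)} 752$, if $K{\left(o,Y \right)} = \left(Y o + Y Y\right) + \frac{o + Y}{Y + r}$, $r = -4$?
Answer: $- \frac{138368}{9} \approx -15374.0$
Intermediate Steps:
$K{\left(o,Y \right)} = Y^{2} + Y o + \frac{Y + o}{-4 + Y}$ ($K{\left(o,Y \right)} = \left(Y o + Y Y\right) + \frac{o + Y}{Y - 4} = \left(Y o + Y^{2}\right) + \frac{Y + o}{-4 + Y} = \left(Y^{2} + Y o\right) + \frac{Y + o}{-4 + Y} = Y^{2} + Y o + \frac{Y + o}{-4 + Y}$)
$M{\left(m,S \right)} = - \frac{184}{9}$ ($M{\left(m,S \right)} = - \frac{-5 + 1 + \left(-5\right)^{3} - 4 \left(-5\right)^{2} + 1 \left(-5\right)^{2} - \left(-20\right) 1}{-4 - 5} = - \frac{-5 + 1 - 125 - 100 + 1 \cdot 25 + 20}{-9} = - \frac{\left(-1\right) \left(-5 + 1 - 125 - 100 + 25 + 20\right)}{9} = - \frac{\left(-1\right) \left(-184\right)}{9} = \left(-1\right) \frac{184}{9} = - \frac{184}{9}$)
$M{\left(-4,-8 \right)} 752 = \left(- \frac{184}{9}\right) 752 = - \frac{138368}{9}$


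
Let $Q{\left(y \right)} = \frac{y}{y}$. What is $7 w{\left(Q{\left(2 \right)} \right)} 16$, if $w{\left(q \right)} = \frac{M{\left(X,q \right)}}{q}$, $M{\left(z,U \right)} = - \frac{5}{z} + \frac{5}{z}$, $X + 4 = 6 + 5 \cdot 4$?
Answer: $0$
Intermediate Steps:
$X = 22$ ($X = -4 + \left(6 + 5 \cdot 4\right) = -4 + \left(6 + 20\right) = -4 + 26 = 22$)
$M{\left(z,U \right)} = 0$
$Q{\left(y \right)} = 1$
$w{\left(q \right)} = 0$ ($w{\left(q \right)} = \frac{0}{q} = 0$)
$7 w{\left(Q{\left(2 \right)} \right)} 16 = 7 \cdot 0 \cdot 16 = 0 \cdot 16 = 0$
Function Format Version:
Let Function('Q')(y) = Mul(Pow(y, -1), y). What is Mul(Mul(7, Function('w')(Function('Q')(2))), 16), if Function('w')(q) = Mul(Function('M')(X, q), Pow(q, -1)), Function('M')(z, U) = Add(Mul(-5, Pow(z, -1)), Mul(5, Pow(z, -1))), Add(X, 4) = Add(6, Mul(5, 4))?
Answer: 0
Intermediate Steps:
X = 22 (X = Add(-4, Add(6, Mul(5, 4))) = Add(-4, Add(6, 20)) = Add(-4, 26) = 22)
Function('M')(z, U) = 0
Function('Q')(y) = 1
Function('w')(q) = 0 (Function('w')(q) = Mul(0, Pow(q, -1)) = 0)
Mul(Mul(7, Function('w')(Function('Q')(2))), 16) = Mul(Mul(7, 0), 16) = Mul(0, 16) = 0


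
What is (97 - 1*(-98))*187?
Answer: 36465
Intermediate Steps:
(97 - 1*(-98))*187 = (97 + 98)*187 = 195*187 = 36465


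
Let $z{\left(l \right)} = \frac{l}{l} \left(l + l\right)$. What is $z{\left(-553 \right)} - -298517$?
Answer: $297411$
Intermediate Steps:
$z{\left(l \right)} = 2 l$ ($z{\left(l \right)} = 1 \cdot 2 l = 2 l$)
$z{\left(-553 \right)} - -298517 = 2 \left(-553\right) - -298517 = -1106 + 298517 = 297411$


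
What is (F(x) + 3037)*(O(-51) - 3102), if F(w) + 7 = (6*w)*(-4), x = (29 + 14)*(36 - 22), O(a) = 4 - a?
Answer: 34790646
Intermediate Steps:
x = 602 (x = 43*14 = 602)
F(w) = -7 - 24*w (F(w) = -7 + (6*w)*(-4) = -7 - 24*w)
(F(x) + 3037)*(O(-51) - 3102) = ((-7 - 24*602) + 3037)*((4 - 1*(-51)) - 3102) = ((-7 - 14448) + 3037)*((4 + 51) - 3102) = (-14455 + 3037)*(55 - 3102) = -11418*(-3047) = 34790646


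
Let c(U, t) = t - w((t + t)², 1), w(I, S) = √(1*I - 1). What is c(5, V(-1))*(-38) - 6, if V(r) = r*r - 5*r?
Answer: -234 + 38*√143 ≈ 220.41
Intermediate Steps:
w(I, S) = √(-1 + I) (w(I, S) = √(I - 1) = √(-1 + I))
V(r) = r² - 5*r
c(U, t) = t - √(-1 + 4*t²) (c(U, t) = t - √(-1 + (t + t)²) = t - √(-1 + (2*t)²) = t - √(-1 + 4*t²))
c(5, V(-1))*(-38) - 6 = (-(-5 - 1) - √(-1 + 4*(-(-5 - 1))²))*(-38) - 6 = (-1*(-6) - √(-1 + 4*(-1*(-6))²))*(-38) - 6 = (6 - √(-1 + 4*6²))*(-38) - 6 = (6 - √(-1 + 4*36))*(-38) - 6 = (6 - √(-1 + 144))*(-38) - 6 = (6 - √143)*(-38) - 6 = (-228 + 38*√143) - 6 = -234 + 38*√143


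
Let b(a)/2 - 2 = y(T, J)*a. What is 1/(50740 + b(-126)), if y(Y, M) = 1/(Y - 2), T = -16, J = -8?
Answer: 1/50758 ≈ 1.9701e-5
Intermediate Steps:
y(Y, M) = 1/(-2 + Y)
b(a) = 4 - a/9 (b(a) = 4 + 2*(a/(-2 - 16)) = 4 + 2*(a/(-18)) = 4 + 2*(-a/18) = 4 - a/9)
1/(50740 + b(-126)) = 1/(50740 + (4 - ⅑*(-126))) = 1/(50740 + (4 + 14)) = 1/(50740 + 18) = 1/50758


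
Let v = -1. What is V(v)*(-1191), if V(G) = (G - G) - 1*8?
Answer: 9528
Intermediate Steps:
V(G) = -8 (V(G) = 0 - 8 = -8)
V(v)*(-1191) = -8*(-1191) = 9528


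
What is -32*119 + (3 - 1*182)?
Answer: -3987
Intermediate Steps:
-32*119 + (3 - 1*182) = -3808 + (3 - 182) = -3808 - 179 = -3987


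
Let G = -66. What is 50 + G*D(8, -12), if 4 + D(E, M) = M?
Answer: 1106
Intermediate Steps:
D(E, M) = -4 + M
50 + G*D(8, -12) = 50 - 66*(-4 - 12) = 50 - 66*(-16) = 50 + 1056 = 1106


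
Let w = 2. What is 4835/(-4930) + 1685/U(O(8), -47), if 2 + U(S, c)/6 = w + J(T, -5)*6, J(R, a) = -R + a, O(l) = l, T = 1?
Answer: -935141/106488 ≈ -8.7817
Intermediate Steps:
J(R, a) = a - R
U(S, c) = -216 (U(S, c) = -12 + 6*(2 + (-5 - 1*1)*6) = -12 + 6*(2 + (-5 - 1)*6) = -12 + 6*(2 - 6*6) = -12 + 6*(2 - 36) = -12 + 6*(-34) = -12 - 204 = -216)
4835/(-4930) + 1685/U(O(8), -47) = 4835/(-4930) + 1685/(-216) = 4835*(-1/4930) + 1685*(-1/216) = -967/986 - 1685/216 = -935141/106488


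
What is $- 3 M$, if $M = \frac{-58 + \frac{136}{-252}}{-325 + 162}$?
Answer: $- \frac{3688}{3423} \approx -1.0774$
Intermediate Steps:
$M = \frac{3688}{10269}$ ($M = \frac{-58 + 136 \left(- \frac{1}{252}\right)}{-163} = \left(-58 - \frac{34}{63}\right) \left(- \frac{1}{163}\right) = \left(- \frac{3688}{63}\right) \left(- \frac{1}{163}\right) = \frac{3688}{10269} \approx 0.35914$)
$- 3 M = \left(-3\right) \frac{3688}{10269} = - \frac{3688}{3423}$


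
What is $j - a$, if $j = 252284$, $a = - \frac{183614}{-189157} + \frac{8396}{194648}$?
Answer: $\frac{2322203818556245}{9204757934} \approx 2.5228 \cdot 10^{5}$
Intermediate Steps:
$a = \frac{9332065011}{9204757934}$ ($a = \left(-183614\right) \left(- \frac{1}{189157}\right) + 8396 \cdot \frac{1}{194648} = \frac{183614}{189157} + \frac{2099}{48662} = \frac{9332065011}{9204757934} \approx 1.0138$)
$j - a = 252284 - \frac{9332065011}{9204757934} = \frac{2322203818556245}{9204757934}$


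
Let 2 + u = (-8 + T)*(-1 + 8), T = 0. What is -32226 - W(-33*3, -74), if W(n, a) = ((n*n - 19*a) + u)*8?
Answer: -121418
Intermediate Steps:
u = -58 (u = -2 + (-8 + 0)*(-1 + 8) = -2 - 8*7 = -2 - 56 = -58)
W(n, a) = -464 - 152*a + 8*n² (W(n, a) = ((n*n - 19*a) - 58)*8 = ((n² - 19*a) - 58)*8 = (-58 + n² - 19*a)*8 = -464 - 152*a + 8*n²)
-32226 - W(-33*3, -74) = -32226 - (-464 - 152*(-74) + 8*(-33*3)²) = -32226 - (-464 + 11248 + 8*(-99)²) = -32226 - (-464 + 11248 + 8*9801) = -32226 - (-464 + 11248 + 78408) = -32226 - 1*89192 = -32226 - 89192 = -121418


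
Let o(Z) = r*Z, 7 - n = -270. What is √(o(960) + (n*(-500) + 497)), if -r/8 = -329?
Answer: 3*√265413 ≈ 1545.5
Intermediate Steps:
r = 2632 (r = -8*(-329) = 2632)
n = 277 (n = 7 - 1*(-270) = 7 + 270 = 277)
o(Z) = 2632*Z
√(o(960) + (n*(-500) + 497)) = √(2632*960 + (277*(-500) + 497)) = √(2526720 + (-138500 + 497)) = √(2526720 - 138003) = √2388717 = 3*√265413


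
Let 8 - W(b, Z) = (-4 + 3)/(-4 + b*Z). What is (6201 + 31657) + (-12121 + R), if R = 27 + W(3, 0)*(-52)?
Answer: 25361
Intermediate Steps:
W(b, Z) = 8 + 1/(-4 + Z*b) (W(b, Z) = 8 - (-4 + 3)/(-4 + b*Z) = 8 - (-1)/(-4 + Z*b) = 8 + 1/(-4 + Z*b))
R = -376 (R = 27 + ((-31 + 8*0*3)/(-4 + 0*3))*(-52) = 27 + ((-31 + 0)/(-4 + 0))*(-52) = 27 + (-31/(-4))*(-52) = 27 - 1/4*(-31)*(-52) = 27 + (31/4)*(-52) = 27 - 403 = -376)
(6201 + 31657) + (-12121 + R) = (6201 + 31657) + (-12121 - 376) = 37858 - 12497 = 25361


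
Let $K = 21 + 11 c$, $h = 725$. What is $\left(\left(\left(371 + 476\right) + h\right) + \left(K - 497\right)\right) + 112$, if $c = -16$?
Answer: $1032$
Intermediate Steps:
$K = -155$ ($K = 21 + 11 \left(-16\right) = 21 - 176 = -155$)
$\left(\left(\left(371 + 476\right) + h\right) + \left(K - 497\right)\right) + 112 = \left(\left(\left(371 + 476\right) + 725\right) - 652\right) + 112 = \left(\left(847 + 725\right) - 652\right) + 112 = \left(1572 - 652\right) + 112 = 920 + 112 = 1032$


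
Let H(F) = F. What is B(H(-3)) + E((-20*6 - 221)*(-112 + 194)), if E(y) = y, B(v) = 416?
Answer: -27546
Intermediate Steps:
B(H(-3)) + E((-20*6 - 221)*(-112 + 194)) = 416 + (-20*6 - 221)*(-112 + 194) = 416 + (-120 - 221)*82 = 416 - 341*82 = 416 - 27962 = -27546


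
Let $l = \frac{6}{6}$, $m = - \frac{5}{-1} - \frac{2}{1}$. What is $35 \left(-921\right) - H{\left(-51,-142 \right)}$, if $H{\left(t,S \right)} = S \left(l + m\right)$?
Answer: $-31667$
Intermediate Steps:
$m = 3$ ($m = \left(-5\right) \left(-1\right) - 2 = 5 - 2 = 3$)
$l = 1$ ($l = 6 \cdot \frac{1}{6} = 1$)
$H{\left(t,S \right)} = 4 S$ ($H{\left(t,S \right)} = S \left(1 + 3\right) = S 4 = 4 S$)
$35 \left(-921\right) - H{\left(-51,-142 \right)} = 35 \left(-921\right) - 4 \left(-142\right) = -32235 - -568 = -32235 + 568 = -31667$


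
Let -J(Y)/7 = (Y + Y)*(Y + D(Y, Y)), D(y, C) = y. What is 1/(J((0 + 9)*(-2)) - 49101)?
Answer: -1/58173 ≈ -1.7190e-5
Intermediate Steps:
J(Y) = -28*Y² (J(Y) = -7*(Y + Y)*(Y + Y) = -7*2*Y*2*Y = -28*Y²)
1/(J((0 + 9)*(-2)) - 49101) = 1/(-28*4*(0 + 9)² - 49101) = 1/(-28*(9*(-2))² - 49101) = 1/(-28*(-18)² - 49101) = 1/(-28*324 - 49101) = 1/(-9072 - 49101) = 1/(-58173) = -1/58173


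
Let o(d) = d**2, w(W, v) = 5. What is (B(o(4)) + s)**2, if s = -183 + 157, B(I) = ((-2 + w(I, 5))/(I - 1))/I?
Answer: 4322241/6400 ≈ 675.35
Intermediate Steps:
B(I) = 3/(I*(-1 + I)) (B(I) = ((-2 + 5)/(I - 1))/I = (3/(-1 + I))/I = 3/(I*(-1 + I)))
s = -26
(B(o(4)) + s)**2 = (3/((4**2)*(-1 + 4**2)) - 26)**2 = (3/(16*(-1 + 16)) - 26)**2 = (3*(1/16)/15 - 26)**2 = (3*(1/16)*(1/15) - 26)**2 = (1/80 - 26)**2 = (-2079/80)**2 = 4322241/6400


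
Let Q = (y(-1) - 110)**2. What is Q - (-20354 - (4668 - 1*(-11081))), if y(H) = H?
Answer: 48424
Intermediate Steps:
Q = 12321 (Q = (-1 - 110)**2 = (-111)**2 = 12321)
Q - (-20354 - (4668 - 1*(-11081))) = 12321 - (-20354 - (4668 - 1*(-11081))) = 12321 - (-20354 - (4668 + 11081)) = 12321 - (-20354 - 1*15749) = 12321 - (-20354 - 15749) = 12321 - 1*(-36103) = 12321 + 36103 = 48424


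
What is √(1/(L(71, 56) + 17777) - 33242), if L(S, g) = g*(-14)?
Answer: I*√9599028015865/16993 ≈ 182.32*I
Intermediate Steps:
L(S, g) = -14*g
√(1/(L(71, 56) + 17777) - 33242) = √(1/(-14*56 + 17777) - 33242) = √(1/(-784 + 17777) - 33242) = √(1/16993 - 33242) = √(-564881305/16993) = I*√9599028015865/16993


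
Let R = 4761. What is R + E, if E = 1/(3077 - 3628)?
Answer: 2623310/551 ≈ 4761.0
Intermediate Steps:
E = -1/551 (E = 1/(-551) = -1/551 ≈ -0.0018149)
R + E = 4761 - 1/551 = 2623310/551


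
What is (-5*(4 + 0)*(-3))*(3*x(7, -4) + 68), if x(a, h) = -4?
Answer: 3360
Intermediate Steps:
(-5*(4 + 0)*(-3))*(3*x(7, -4) + 68) = (-5*(4 + 0)*(-3))*(3*(-4) + 68) = (-5*4*(-3))*(-12 + 68) = -20*(-3)*56 = 60*56 = 3360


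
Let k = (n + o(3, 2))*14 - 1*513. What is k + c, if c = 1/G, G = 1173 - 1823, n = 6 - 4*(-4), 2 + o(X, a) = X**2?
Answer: -69551/650 ≈ -107.00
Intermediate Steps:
o(X, a) = -2 + X**2
n = 22 (n = 6 + 16 = 22)
G = -650
k = -107 (k = (22 + (-2 + 3**2))*14 - 1*513 = (22 + (-2 + 9))*14 - 513 = (22 + 7)*14 - 513 = 29*14 - 513 = 406 - 513 = -107)
c = -1/650 (c = 1/(-650) = -1/650 ≈ -0.0015385)
k + c = -107 - 1/650 = -69551/650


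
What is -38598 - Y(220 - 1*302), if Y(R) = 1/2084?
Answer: -80438233/2084 ≈ -38598.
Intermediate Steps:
Y(R) = 1/2084
-38598 - Y(220 - 1*302) = -38598 - 1*1/2084 = -38598 - 1/2084 = -80438233/2084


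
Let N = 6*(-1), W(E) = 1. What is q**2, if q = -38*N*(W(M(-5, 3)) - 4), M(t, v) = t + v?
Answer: 467856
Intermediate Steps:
N = -6
q = -684 (q = -(-228)*(1 - 4) = -(-228)*(-3) = -38*18 = -684)
q**2 = (-684)**2 = 467856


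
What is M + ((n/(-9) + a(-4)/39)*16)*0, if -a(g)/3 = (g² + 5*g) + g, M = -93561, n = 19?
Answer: -93561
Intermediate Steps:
a(g) = -18*g - 3*g² (a(g) = -3*((g² + 5*g) + g) = -3*(g² + 6*g) = -18*g - 3*g²)
M + ((n/(-9) + a(-4)/39)*16)*0 = -93561 + ((19/(-9) - 3*(-4)*(6 - 4)/39)*16)*0 = -93561 + ((19*(-⅑) - 3*(-4)*2*(1/39))*16)*0 = -93561 + ((-19/9 + 24*(1/39))*16)*0 = -93561 + ((-19/9 + 8/13)*16)*0 = -93561 - 175/117*16*0 = -93561 - 2800/117*0 = -93561 + 0 = -93561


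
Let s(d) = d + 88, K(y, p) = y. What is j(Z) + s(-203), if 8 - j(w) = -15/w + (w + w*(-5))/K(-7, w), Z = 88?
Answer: -96783/616 ≈ -157.12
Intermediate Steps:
s(d) = 88 + d
j(w) = 8 + 15/w - 4*w/7 (j(w) = 8 - (-15/w + (w + w*(-5))/(-7)) = 8 - (-15/w + (w - 5*w)*(-1/7)) = 8 - (-15/w - 4*w*(-1/7)) = 8 - (-15/w + 4*w/7) = 8 + (15/w - 4*w/7) = 8 + 15/w - 4*w/7)
j(Z) + s(-203) = (8 + 15/88 - 4/7*88) + (88 - 203) = (8 + 15*(1/88) - 352/7) - 115 = (8 + 15/88 - 352/7) - 115 = -25943/616 - 115 = -96783/616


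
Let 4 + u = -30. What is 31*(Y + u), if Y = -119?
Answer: -4743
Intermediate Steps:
u = -34 (u = -4 - 30 = -34)
31*(Y + u) = 31*(-119 - 34) = 31*(-153) = -4743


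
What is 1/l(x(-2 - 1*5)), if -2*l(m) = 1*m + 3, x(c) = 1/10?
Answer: -20/31 ≈ -0.64516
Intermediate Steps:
x(c) = 1/10
l(m) = -3/2 - m/2 (l(m) = -(1*m + 3)/2 = -(m + 3)/2 = -(3 + m)/2 = -3/2 - m/2)
1/l(x(-2 - 1*5)) = 1/(-3/2 - 1/2*1/10) = 1/(-3/2 - 1/20) = 1/(-31/20) = -20/31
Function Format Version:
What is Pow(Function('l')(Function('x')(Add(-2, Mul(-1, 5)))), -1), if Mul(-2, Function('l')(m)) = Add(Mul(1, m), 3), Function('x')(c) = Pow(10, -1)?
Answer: Rational(-20, 31) ≈ -0.64516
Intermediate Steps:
Function('x')(c) = Rational(1, 10)
Function('l')(m) = Add(Rational(-3, 2), Mul(Rational(-1, 2), m)) (Function('l')(m) = Mul(Rational(-1, 2), Add(Mul(1, m), 3)) = Mul(Rational(-1, 2), Add(m, 3)) = Mul(Rational(-1, 2), Add(3, m)) = Add(Rational(-3, 2), Mul(Rational(-1, 2), m)))
Pow(Function('l')(Function('x')(Add(-2, Mul(-1, 5)))), -1) = Pow(Add(Rational(-3, 2), Mul(Rational(-1, 2), Rational(1, 10))), -1) = Pow(Add(Rational(-3, 2), Rational(-1, 20)), -1) = Pow(Rational(-31, 20), -1) = Rational(-20, 31)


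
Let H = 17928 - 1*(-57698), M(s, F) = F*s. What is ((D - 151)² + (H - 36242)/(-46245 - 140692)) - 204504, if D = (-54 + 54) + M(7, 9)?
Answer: -36781763504/186937 ≈ -1.9676e+5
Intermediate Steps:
D = 63 (D = (-54 + 54) + 9*7 = 0 + 63 = 63)
H = 75626 (H = 17928 + 57698 = 75626)
((D - 151)² + (H - 36242)/(-46245 - 140692)) - 204504 = ((63 - 151)² + (75626 - 36242)/(-46245 - 140692)) - 204504 = ((-88)² + 39384/(-186937)) - 204504 = (7744 + 39384*(-1/186937)) - 204504 = (7744 - 39384/186937) - 204504 = 1447600744/186937 - 204504 = -36781763504/186937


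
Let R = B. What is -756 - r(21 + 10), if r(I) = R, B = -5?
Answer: -751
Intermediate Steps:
R = -5
r(I) = -5
-756 - r(21 + 10) = -756 - 1*(-5) = -756 + 5 = -751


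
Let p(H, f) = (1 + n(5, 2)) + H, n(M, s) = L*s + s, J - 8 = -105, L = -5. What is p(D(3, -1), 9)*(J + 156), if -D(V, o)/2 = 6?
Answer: -1121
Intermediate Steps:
D(V, o) = -12 (D(V, o) = -2*6 = -12)
J = -97 (J = 8 - 105 = -97)
n(M, s) = -4*s (n(M, s) = -5*s + s = -4*s)
p(H, f) = -7 + H (p(H, f) = (1 - 4*2) + H = (1 - 8) + H = -7 + H)
p(D(3, -1), 9)*(J + 156) = (-7 - 12)*(-97 + 156) = -19*59 = -1121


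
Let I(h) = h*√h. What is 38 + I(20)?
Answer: 38 + 40*√5 ≈ 127.44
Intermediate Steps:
I(h) = h^(3/2)
38 + I(20) = 38 + 20^(3/2) = 38 + 40*√5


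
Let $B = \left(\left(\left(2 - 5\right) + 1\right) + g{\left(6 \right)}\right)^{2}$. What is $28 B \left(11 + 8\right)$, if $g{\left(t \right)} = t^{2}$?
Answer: $614992$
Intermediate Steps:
$B = 1156$ ($B = \left(\left(\left(2 - 5\right) + 1\right) + 6^{2}\right)^{2} = \left(\left(-3 + 1\right) + 36\right)^{2} = \left(-2 + 36\right)^{2} = 34^{2} = 1156$)
$28 B \left(11 + 8\right) = 28 \cdot 1156 \left(11 + 8\right) = 28 \cdot 1156 \cdot 19 = 28 \cdot 21964 = 614992$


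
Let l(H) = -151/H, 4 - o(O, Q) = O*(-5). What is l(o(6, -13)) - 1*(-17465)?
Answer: 593659/34 ≈ 17461.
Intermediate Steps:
o(O, Q) = 4 + 5*O (o(O, Q) = 4 - O*(-5) = 4 - (-5)*O = 4 + 5*O)
l(o(6, -13)) - 1*(-17465) = -151/(4 + 5*6) - 1*(-17465) = -151/(4 + 30) + 17465 = -151/34 + 17465 = 593659/34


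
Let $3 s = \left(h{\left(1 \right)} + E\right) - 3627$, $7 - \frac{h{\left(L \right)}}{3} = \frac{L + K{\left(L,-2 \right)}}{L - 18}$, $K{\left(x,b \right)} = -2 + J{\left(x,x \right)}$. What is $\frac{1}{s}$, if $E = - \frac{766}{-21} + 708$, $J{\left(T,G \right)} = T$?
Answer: $- \frac{63}{60092} \approx -0.0010484$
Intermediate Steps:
$E = \frac{15634}{21}$ ($E = \left(-766\right) \left(- \frac{1}{21}\right) + 708 = \frac{766}{21} + 708 = \frac{15634}{21} \approx 744.48$)
$K{\left(x,b \right)} = -2 + x$
$h{\left(L \right)} = 21 - \frac{3 \left(-2 + 2 L\right)}{-18 + L}$ ($h{\left(L \right)} = 21 - 3 \frac{L + \left(-2 + L\right)}{L - 18} = 21 - 3 \frac{-2 + 2 L}{-18 + L} = 21 - \frac{3 \left(-2 + 2 L\right)}{-18 + L}$)
$s = - \frac{60092}{63}$ ($s = \frac{\left(\frac{3 \left(-124 + 5 \cdot 1\right)}{-18 + 1} + \frac{15634}{21}\right) - 3627}{3} = \frac{\left(\frac{3 \left(-124 + 5\right)}{-17} + \frac{15634}{21}\right) - 3627}{3} = \frac{\left(3 \left(- \frac{1}{17}\right) \left(-119\right) + \frac{15634}{21}\right) - 3627}{3} = \frac{\left(21 + \frac{15634}{21}\right) - 3627}{3} = \frac{\frac{16075}{21} - 3627}{3} = \frac{1}{3} \left(- \frac{60092}{21}\right) = - \frac{60092}{63} \approx -953.84$)
$\frac{1}{s} = \frac{1}{- \frac{60092}{63}} = - \frac{63}{60092}$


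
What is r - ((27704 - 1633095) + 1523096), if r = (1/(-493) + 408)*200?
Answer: 80800035/493 ≈ 1.6389e+5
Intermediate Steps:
r = 40228600/493 (r = (-1/493 + 408)*200 = (201143/493)*200 = 40228600/493 ≈ 81600.)
r - ((27704 - 1633095) + 1523096) = 40228600/493 - ((27704 - 1633095) + 1523096) = 40228600/493 - (-1605391 + 1523096) = 40228600/493 - 1*(-82295) = 40228600/493 + 82295 = 80800035/493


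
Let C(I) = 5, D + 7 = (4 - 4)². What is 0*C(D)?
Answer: 0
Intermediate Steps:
D = -7 (D = -7 + (4 - 4)² = -7 + 0² = -7 + 0 = -7)
0*C(D) = 0*5 = 0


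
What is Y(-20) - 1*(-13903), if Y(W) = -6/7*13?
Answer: 97243/7 ≈ 13892.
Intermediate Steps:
Y(W) = -78/7 (Y(W) = -6*1/7*13 = -6/7*13 = -78/7)
Y(-20) - 1*(-13903) = -78/7 - 1*(-13903) = -78/7 + 13903 = 97243/7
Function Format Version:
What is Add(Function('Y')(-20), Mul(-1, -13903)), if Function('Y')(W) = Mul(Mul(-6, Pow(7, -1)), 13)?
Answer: Rational(97243, 7) ≈ 13892.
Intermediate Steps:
Function('Y')(W) = Rational(-78, 7) (Function('Y')(W) = Mul(Mul(-6, Rational(1, 7)), 13) = Mul(Rational(-6, 7), 13) = Rational(-78, 7))
Add(Function('Y')(-20), Mul(-1, -13903)) = Add(Rational(-78, 7), Mul(-1, -13903)) = Add(Rational(-78, 7), 13903) = Rational(97243, 7)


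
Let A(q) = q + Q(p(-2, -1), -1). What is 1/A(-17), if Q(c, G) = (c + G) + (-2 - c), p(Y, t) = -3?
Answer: -1/20 ≈ -0.050000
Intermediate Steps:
Q(c, G) = -2 + G (Q(c, G) = (G + c) + (-2 - c) = -2 + G)
A(q) = -3 + q (A(q) = q + (-2 - 1) = q - 3 = -3 + q)
1/A(-17) = 1/(-3 - 17) = 1/(-20) = -1/20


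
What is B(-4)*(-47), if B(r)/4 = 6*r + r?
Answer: 5264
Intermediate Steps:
B(r) = 28*r (B(r) = 4*(6*r + r) = 4*(7*r) = 28*r)
B(-4)*(-47) = (28*(-4))*(-47) = -112*(-47) = 5264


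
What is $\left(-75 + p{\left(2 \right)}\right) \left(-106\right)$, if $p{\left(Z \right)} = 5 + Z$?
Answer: $7208$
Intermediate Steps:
$\left(-75 + p{\left(2 \right)}\right) \left(-106\right) = \left(-75 + \left(5 + 2\right)\right) \left(-106\right) = \left(-75 + 7\right) \left(-106\right) = \left(-68\right) \left(-106\right) = 7208$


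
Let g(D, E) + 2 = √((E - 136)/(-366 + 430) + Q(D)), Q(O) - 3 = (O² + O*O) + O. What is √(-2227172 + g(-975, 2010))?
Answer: √(-35634784 + 14*√2482034)/4 ≈ 1491.9*I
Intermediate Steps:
Q(O) = 3 + O + 2*O² (Q(O) = 3 + ((O² + O*O) + O) = 3 + ((O² + O²) + O) = 3 + (2*O² + O) = 3 + (O + 2*O²) = 3 + O + 2*O²)
g(D, E) = -2 + √(7/8 + D + 2*D² + E/64) (g(D, E) = -2 + √((E - 136)/(-366 + 430) + (3 + D + 2*D²)) = -2 + √((-136 + E)/64 + (3 + D + 2*D²)) = -2 + √((-136 + E)*(1/64) + (3 + D + 2*D²)) = -2 + √((-17/8 + E/64) + (3 + D + 2*D²)) = -2 + √(7/8 + D + 2*D² + E/64))
√(-2227172 + g(-975, 2010)) = √(-2227172 + (-2 + √(56 + 2010 + 64*(-975) + 128*(-975)²)/8)) = √(-2227172 + (-2 + √(56 + 2010 - 62400 + 128*950625)/8)) = √(-2227172 + (-2 + √(56 + 2010 - 62400 + 121680000)/8)) = √(-2227172 + (-2 + √121619666/8)) = √(-2227172 + (-2 + (7*√2482034)/8)) = √(-2227172 + (-2 + 7*√2482034/8)) = √(-2227174 + 7*√2482034/8)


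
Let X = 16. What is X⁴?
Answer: 65536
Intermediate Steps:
X⁴ = 16⁴ = 65536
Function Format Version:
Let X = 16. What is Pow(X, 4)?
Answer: 65536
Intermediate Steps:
Pow(X, 4) = Pow(16, 4) = 65536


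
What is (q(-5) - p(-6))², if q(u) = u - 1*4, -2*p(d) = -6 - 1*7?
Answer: 961/4 ≈ 240.25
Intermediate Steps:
p(d) = 13/2 (p(d) = -(-6 - 1*7)/2 = -(-6 - 7)/2 = -½*(-13) = 13/2)
q(u) = -4 + u (q(u) = u - 4 = -4 + u)
(q(-5) - p(-6))² = ((-4 - 5) - 1*13/2)² = (-9 - 13/2)² = (-31/2)² = 961/4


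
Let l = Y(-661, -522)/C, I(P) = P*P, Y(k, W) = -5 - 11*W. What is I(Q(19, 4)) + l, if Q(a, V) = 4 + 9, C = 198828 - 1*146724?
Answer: 8811313/52104 ≈ 169.11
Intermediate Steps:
C = 52104 (C = 198828 - 146724 = 52104)
Q(a, V) = 13
I(P) = P**2
l = 5737/52104 (l = (-5 - 11*(-522))/52104 = (-5 + 5742)*(1/52104) = 5737*(1/52104) = 5737/52104 ≈ 0.11011)
I(Q(19, 4)) + l = 13**2 + 5737/52104 = 169 + 5737/52104 = 8811313/52104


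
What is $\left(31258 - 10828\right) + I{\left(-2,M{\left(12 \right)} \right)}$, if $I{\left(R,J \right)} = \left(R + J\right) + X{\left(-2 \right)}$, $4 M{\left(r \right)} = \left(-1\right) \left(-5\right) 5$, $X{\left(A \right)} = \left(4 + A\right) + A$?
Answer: $\frac{81737}{4} \approx 20434.0$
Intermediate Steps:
$X{\left(A \right)} = 4 + 2 A$
$M{\left(r \right)} = \frac{25}{4}$ ($M{\left(r \right)} = \frac{\left(-1\right) \left(-5\right) 5}{4} = \frac{5 \cdot 5}{4} = \frac{1}{4} \cdot 25 = \frac{25}{4}$)
$I{\left(R,J \right)} = J + R$ ($I{\left(R,J \right)} = \left(R + J\right) + \left(4 + 2 \left(-2\right)\right) = \left(J + R\right) + \left(4 - 4\right) = \left(J + R\right) + 0 = J + R$)
$\left(31258 - 10828\right) + I{\left(-2,M{\left(12 \right)} \right)} = \left(31258 - 10828\right) + \left(\frac{25}{4} - 2\right) = 20430 + \frac{17}{4} = \frac{81737}{4}$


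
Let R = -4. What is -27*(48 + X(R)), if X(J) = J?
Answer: -1188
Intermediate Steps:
-27*(48 + X(R)) = -27*(48 - 4) = -27*44 = -1188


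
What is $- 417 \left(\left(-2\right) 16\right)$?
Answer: $13344$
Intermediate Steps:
$- 417 \left(\left(-2\right) 16\right) = \left(-417\right) \left(-32\right) = 13344$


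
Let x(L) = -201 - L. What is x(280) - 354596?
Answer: -355077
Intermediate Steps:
x(280) - 354596 = (-201 - 1*280) - 354596 = (-201 - 280) - 354596 = -481 - 354596 = -355077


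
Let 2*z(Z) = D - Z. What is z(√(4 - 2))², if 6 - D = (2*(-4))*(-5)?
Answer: (34 + √2)²/4 ≈ 313.54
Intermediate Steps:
D = -34 (D = 6 - 2*(-4)*(-5) = 6 - (-8)*(-5) = 6 - 1*40 = 6 - 40 = -34)
z(Z) = -17 - Z/2 (z(Z) = (-34 - Z)/2 = -17 - Z/2)
z(√(4 - 2))² = (-17 - √(4 - 2)/2)² = (-17 - √2/2)²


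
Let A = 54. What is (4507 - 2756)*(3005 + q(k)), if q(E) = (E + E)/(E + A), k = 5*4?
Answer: 194719955/37 ≈ 5.2627e+6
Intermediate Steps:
k = 20
q(E) = 2*E/(54 + E) (q(E) = (E + E)/(E + 54) = (2*E)/(54 + E) = 2*E/(54 + E))
(4507 - 2756)*(3005 + q(k)) = (4507 - 2756)*(3005 + 2*20/(54 + 20)) = 1751*(3005 + 2*20/74) = 1751*(3005 + 2*20*(1/74)) = 1751*(3005 + 20/37) = 1751*(111205/37) = 194719955/37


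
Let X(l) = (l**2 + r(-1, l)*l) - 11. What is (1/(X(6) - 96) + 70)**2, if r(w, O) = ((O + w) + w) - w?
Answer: 8231161/1681 ≈ 4896.6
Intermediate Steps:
r(w, O) = O + w (r(w, O) = (O + 2*w) - w = O + w)
X(l) = -11 + l**2 + l*(-1 + l) (X(l) = (l**2 + (l - 1)*l) - 11 = (l**2 + (-1 + l)*l) - 11 = (l**2 + l*(-1 + l)) - 11 = -11 + l**2 + l*(-1 + l))
(1/(X(6) - 96) + 70)**2 = (1/((-11 - 1*6 + 2*6**2) - 96) + 70)**2 = (1/((-11 - 6 + 2*36) - 96) + 70)**2 = (1/((-11 - 6 + 72) - 96) + 70)**2 = (1/(55 - 96) + 70)**2 = (1/(-41) + 70)**2 = (-1/41 + 70)**2 = (2869/41)**2 = 8231161/1681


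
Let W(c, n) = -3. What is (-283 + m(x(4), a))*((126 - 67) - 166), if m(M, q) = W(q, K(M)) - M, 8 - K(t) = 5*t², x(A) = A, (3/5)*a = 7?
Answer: 31030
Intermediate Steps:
a = 35/3 (a = (5/3)*7 = 35/3 ≈ 11.667)
K(t) = 8 - 5*t²
m(M, q) = -3 - M
(-283 + m(x(4), a))*((126 - 67) - 166) = (-283 + (-3 - 1*4))*((126 - 67) - 166) = (-283 + (-3 - 4))*(59 - 166) = (-283 - 7)*(-107) = -290*(-107) = 31030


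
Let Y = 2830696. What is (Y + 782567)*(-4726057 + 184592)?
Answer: -16409507450295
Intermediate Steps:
(Y + 782567)*(-4726057 + 184592) = (2830696 + 782567)*(-4726057 + 184592) = 3613263*(-4541465) = -16409507450295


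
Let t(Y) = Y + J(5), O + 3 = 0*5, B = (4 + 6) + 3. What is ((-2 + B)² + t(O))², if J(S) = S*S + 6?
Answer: 22201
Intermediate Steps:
B = 13 (B = 10 + 3 = 13)
O = -3 (O = -3 + 0*5 = -3 + 0 = -3)
J(S) = 6 + S² (J(S) = S² + 6 = 6 + S²)
t(Y) = 31 + Y (t(Y) = Y + (6 + 5²) = Y + (6 + 25) = Y + 31 = 31 + Y)
((-2 + B)² + t(O))² = ((-2 + 13)² + (31 - 3))² = (11² + 28)² = (121 + 28)² = 149² = 22201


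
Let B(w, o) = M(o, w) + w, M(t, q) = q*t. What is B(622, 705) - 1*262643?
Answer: 176489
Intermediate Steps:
B(w, o) = w + o*w (B(w, o) = w*o + w = o*w + w = w + o*w)
B(622, 705) - 1*262643 = 622*(1 + 705) - 1*262643 = 622*706 - 262643 = 439132 - 262643 = 176489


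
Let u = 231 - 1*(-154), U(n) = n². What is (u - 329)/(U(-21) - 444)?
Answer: -56/3 ≈ -18.667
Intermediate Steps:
u = 385 (u = 231 + 154 = 385)
(u - 329)/(U(-21) - 444) = (385 - 329)/((-21)² - 444) = 56/(441 - 444) = 56/(-3) = 56*(-⅓) = -56/3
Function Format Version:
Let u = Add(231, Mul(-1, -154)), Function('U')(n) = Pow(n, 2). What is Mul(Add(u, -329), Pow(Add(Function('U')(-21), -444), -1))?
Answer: Rational(-56, 3) ≈ -18.667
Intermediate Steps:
u = 385 (u = Add(231, 154) = 385)
Mul(Add(u, -329), Pow(Add(Function('U')(-21), -444), -1)) = Mul(Add(385, -329), Pow(Add(Pow(-21, 2), -444), -1)) = Mul(56, Pow(Add(441, -444), -1)) = Mul(56, Pow(-3, -1)) = Mul(56, Rational(-1, 3)) = Rational(-56, 3)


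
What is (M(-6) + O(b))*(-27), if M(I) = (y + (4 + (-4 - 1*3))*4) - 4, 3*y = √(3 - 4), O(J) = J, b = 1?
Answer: 405 - 9*I ≈ 405.0 - 9.0*I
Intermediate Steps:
y = I/3 (y = √(3 - 4)/3 = √(-1)/3 = I/3 ≈ 0.33333*I)
M(I) = -16 + I/3 (M(I) = (I/3 + (4 + (-4 - 1*3))*4) - 4 = (I/3 + (4 + (-4 - 3))*4) - 4 = (I/3 + (4 - 7)*4) - 4 = (I/3 - 3*4) - 4 = (I/3 - 12) - 4 = (-12 + I/3) - 4 = -16 + I/3)
(M(-6) + O(b))*(-27) = ((-16 + I/3) + 1)*(-27) = (-15 + I/3)*(-27) = 405 - 9*I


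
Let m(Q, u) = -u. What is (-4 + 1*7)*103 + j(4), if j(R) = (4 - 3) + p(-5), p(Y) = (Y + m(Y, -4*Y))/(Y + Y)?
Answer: 625/2 ≈ 312.50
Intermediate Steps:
p(Y) = 5/2 (p(Y) = (Y - (-4)*Y)/(Y + Y) = (Y + 4*Y)/((2*Y)) = (5*Y)*(1/(2*Y)) = 5/2)
j(R) = 7/2 (j(R) = (4 - 3) + 5/2 = 1 + 5/2 = 7/2)
(-4 + 1*7)*103 + j(4) = (-4 + 1*7)*103 + 7/2 = (-4 + 7)*103 + 7/2 = 3*103 + 7/2 = 309 + 7/2 = 625/2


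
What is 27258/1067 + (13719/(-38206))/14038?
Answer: 1329038851041/52024575316 ≈ 25.546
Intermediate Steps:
27258/1067 + (13719/(-38206))/14038 = 27258*(1/1067) + (13719*(-1/38206))*(1/14038) = 2478/97 - 13719/38206*1/14038 = 2478/97 - 13719/536335828 = 1329038851041/52024575316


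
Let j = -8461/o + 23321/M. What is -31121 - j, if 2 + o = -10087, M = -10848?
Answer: -1135303011157/36481824 ≈ -31120.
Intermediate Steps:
o = -10089 (o = -2 - 10087 = -10089)
j = -47833547/36481824 (j = -8461/(-10089) + 23321/(-10848) = -8461*(-1/10089) + 23321*(-1/10848) = 8461/10089 - 23321/10848 = -47833547/36481824 ≈ -1.3112)
-31121 - j = -31121 - 1*(-47833547/36481824) = -31121 + 47833547/36481824 = -1135303011157/36481824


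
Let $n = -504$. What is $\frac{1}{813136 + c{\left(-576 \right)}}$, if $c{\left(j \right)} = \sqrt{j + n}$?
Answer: $\frac{101642}{82648769447} - \frac{3 i \sqrt{30}}{330595077788} \approx 1.2298 \cdot 10^{-6} - 4.9703 \cdot 10^{-11} i$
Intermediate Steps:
$c{\left(j \right)} = \sqrt{-504 + j}$ ($c{\left(j \right)} = \sqrt{j - 504} = \sqrt{-504 + j}$)
$\frac{1}{813136 + c{\left(-576 \right)}} = \frac{1}{813136 + \sqrt{-504 - 576}} = \frac{1}{813136 + \sqrt{-1080}} = \frac{1}{813136 + 6 i \sqrt{30}}$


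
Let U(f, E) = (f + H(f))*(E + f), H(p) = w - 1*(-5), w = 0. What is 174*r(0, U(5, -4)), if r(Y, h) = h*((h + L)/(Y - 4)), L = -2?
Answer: -3480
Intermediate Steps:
H(p) = 5 (H(p) = 0 - 1*(-5) = 0 + 5 = 5)
U(f, E) = (5 + f)*(E + f) (U(f, E) = (f + 5)*(E + f) = (5 + f)*(E + f))
r(Y, h) = h*(-2 + h)/(-4 + Y) (r(Y, h) = h*((h - 2)/(Y - 4)) = h*((-2 + h)/(-4 + Y)) = h*(-2 + h)/(-4 + Y))
174*r(0, U(5, -4)) = 174*((5² + 5*(-4) + 5*5 - 4*5)*(-2 + (5² + 5*(-4) + 5*5 - 4*5))/(-4 + 0)) = 174*((25 - 20 + 25 - 20)*(-2 + (25 - 20 + 25 - 20))/(-4)) = 174*(10*(-¼)*(-2 + 10)) = 174*(10*(-¼)*8) = 174*(-20) = -3480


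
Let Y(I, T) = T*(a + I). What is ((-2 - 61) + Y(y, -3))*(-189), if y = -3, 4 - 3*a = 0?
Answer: 10962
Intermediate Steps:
a = 4/3 (a = 4/3 - ⅓*0 = 4/3 + 0 = 4/3 ≈ 1.3333)
Y(I, T) = T*(4/3 + I)
((-2 - 61) + Y(y, -3))*(-189) = ((-2 - 61) + (⅓)*(-3)*(4 + 3*(-3)))*(-189) = (-63 + (⅓)*(-3)*(4 - 9))*(-189) = (-63 + (⅓)*(-3)*(-5))*(-189) = (-63 + 5)*(-189) = -58*(-189) = 10962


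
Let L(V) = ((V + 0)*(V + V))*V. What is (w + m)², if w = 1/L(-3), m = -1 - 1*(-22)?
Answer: 1283689/2916 ≈ 440.22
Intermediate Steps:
L(V) = 2*V³ (L(V) = (V*(2*V))*V = (2*V²)*V = 2*V³)
m = 21 (m = -1 + 22 = 21)
w = -1/54 (w = 1/(2*(-3)³) = 1/(2*(-27)) = 1/(-54) = -1/54 ≈ -0.018519)
(w + m)² = (-1/54 + 21)² = (1133/54)² = 1283689/2916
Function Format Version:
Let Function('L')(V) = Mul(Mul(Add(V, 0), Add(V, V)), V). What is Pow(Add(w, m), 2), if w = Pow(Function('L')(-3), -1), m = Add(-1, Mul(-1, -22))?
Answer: Rational(1283689, 2916) ≈ 440.22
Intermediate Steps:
Function('L')(V) = Mul(2, Pow(V, 3)) (Function('L')(V) = Mul(Mul(V, Mul(2, V)), V) = Mul(Mul(2, Pow(V, 2)), V) = Mul(2, Pow(V, 3)))
m = 21 (m = Add(-1, 22) = 21)
w = Rational(-1, 54) (w = Pow(Mul(2, Pow(-3, 3)), -1) = Pow(Mul(2, -27), -1) = Pow(-54, -1) = Rational(-1, 54) ≈ -0.018519)
Pow(Add(w, m), 2) = Pow(Add(Rational(-1, 54), 21), 2) = Pow(Rational(1133, 54), 2) = Rational(1283689, 2916)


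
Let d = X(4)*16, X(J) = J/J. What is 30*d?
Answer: 480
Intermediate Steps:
X(J) = 1
d = 16 (d = 1*16 = 16)
30*d = 30*16 = 480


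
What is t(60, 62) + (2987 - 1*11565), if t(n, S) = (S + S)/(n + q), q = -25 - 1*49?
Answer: -60108/7 ≈ -8586.9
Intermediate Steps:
q = -74 (q = -25 - 49 = -74)
t(n, S) = 2*S/(-74 + n) (t(n, S) = (S + S)/(n - 74) = (2*S)/(-74 + n) = 2*S/(-74 + n))
t(60, 62) + (2987 - 1*11565) = 2*62/(-74 + 60) + (2987 - 1*11565) = 2*62/(-14) + (2987 - 11565) = 2*62*(-1/14) - 8578 = -62/7 - 8578 = -60108/7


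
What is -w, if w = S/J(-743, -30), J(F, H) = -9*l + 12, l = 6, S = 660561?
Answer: 220187/14 ≈ 15728.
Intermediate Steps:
J(F, H) = -42 (J(F, H) = -9*6 + 12 = -54 + 12 = -42)
w = -220187/14 (w = 660561/(-42) = 660561*(-1/42) = -220187/14 ≈ -15728.)
-w = -1*(-220187/14) = 220187/14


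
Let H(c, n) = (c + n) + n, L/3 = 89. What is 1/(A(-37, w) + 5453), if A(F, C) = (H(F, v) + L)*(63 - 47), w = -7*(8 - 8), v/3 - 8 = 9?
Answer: 1/10765 ≈ 9.2894e-5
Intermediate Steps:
v = 51 (v = 24 + 3*9 = 24 + 27 = 51)
L = 267 (L = 3*89 = 267)
H(c, n) = c + 2*n
w = 0 (w = -7*0 = 0)
A(F, C) = 5904 + 16*F (A(F, C) = ((F + 2*51) + 267)*(63 - 47) = ((F + 102) + 267)*16 = ((102 + F) + 267)*16 = (369 + F)*16 = 5904 + 16*F)
1/(A(-37, w) + 5453) = 1/((5904 + 16*(-37)) + 5453) = 1/((5904 - 592) + 5453) = 1/(5312 + 5453) = 1/10765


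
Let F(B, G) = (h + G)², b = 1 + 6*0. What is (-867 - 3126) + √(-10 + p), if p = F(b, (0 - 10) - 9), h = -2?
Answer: -3993 + √431 ≈ -3972.2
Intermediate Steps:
b = 1 (b = 1 + 0 = 1)
F(B, G) = (-2 + G)²
p = 441 (p = (-2 + ((0 - 10) - 9))² = (-2 + (-10 - 9))² = (-2 - 19)² = (-21)² = 441)
(-867 - 3126) + √(-10 + p) = (-867 - 3126) + √(-10 + 441) = -3993 + √431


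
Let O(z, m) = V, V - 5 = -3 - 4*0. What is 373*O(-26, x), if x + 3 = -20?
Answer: 746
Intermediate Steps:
x = -23 (x = -3 - 20 = -23)
V = 2 (V = 5 + (-3 - 4*0) = 5 + (-3 + 0) = 5 - 3 = 2)
O(z, m) = 2
373*O(-26, x) = 373*2 = 746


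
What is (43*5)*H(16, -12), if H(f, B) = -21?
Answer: -4515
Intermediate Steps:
(43*5)*H(16, -12) = (43*5)*(-21) = 215*(-21) = -4515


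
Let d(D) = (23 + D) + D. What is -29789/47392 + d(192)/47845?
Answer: -1405966161/2267470240 ≈ -0.62006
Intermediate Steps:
d(D) = 23 + 2*D
-29789/47392 + d(192)/47845 = -29789/47392 + (23 + 2*192)/47845 = -29789*1/47392 + (23 + 384)*(1/47845) = -29789/47392 + 407*(1/47845) = -29789/47392 + 407/47845 = -1405966161/2267470240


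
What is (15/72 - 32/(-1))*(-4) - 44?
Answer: -1037/6 ≈ -172.83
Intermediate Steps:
(15/72 - 32/(-1))*(-4) - 44 = (15*(1/72) - 32*(-1))*(-4) - 44 = (5/24 + 32)*(-4) - 44 = (773/24)*(-4) - 44 = -773/6 - 44 = -1037/6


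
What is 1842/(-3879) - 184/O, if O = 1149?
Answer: -104822/165073 ≈ -0.63500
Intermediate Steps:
1842/(-3879) - 184/O = 1842/(-3879) - 184/1149 = 1842*(-1/3879) - 184*1/1149 = -614/1293 - 184/1149 = -104822/165073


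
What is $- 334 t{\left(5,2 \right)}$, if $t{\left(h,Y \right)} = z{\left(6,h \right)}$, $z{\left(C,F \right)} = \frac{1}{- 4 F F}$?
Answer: $\frac{167}{50} \approx 3.34$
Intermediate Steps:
$z{\left(C,F \right)} = - \frac{1}{4 F^{2}}$ ($z{\left(C,F \right)} = \frac{1}{\left(-4\right) F^{2}} = - \frac{1}{4 F^{2}}$)
$t{\left(h,Y \right)} = - \frac{1}{4 h^{2}}$
$- 334 t{\left(5,2 \right)} = - 334 \left(- \frac{1}{4 \cdot 25}\right) = - 334 \left(\left(- \frac{1}{4}\right) \frac{1}{25}\right) = \left(-334\right) \left(- \frac{1}{100}\right) = \frac{167}{50}$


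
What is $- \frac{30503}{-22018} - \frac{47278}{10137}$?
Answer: $- \frac{6713377}{2047674} \approx -3.2785$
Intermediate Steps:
$- \frac{30503}{-22018} - \frac{47278}{10137} = \left(-30503\right) \left(- \frac{1}{22018}\right) - \frac{47278}{10137} = \frac{30503}{22018} - \frac{47278}{10137} = - \frac{6713377}{2047674}$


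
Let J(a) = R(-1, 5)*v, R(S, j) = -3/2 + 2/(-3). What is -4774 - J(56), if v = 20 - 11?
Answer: -9509/2 ≈ -4754.5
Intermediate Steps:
R(S, j) = -13/6 (R(S, j) = -3*½ + 2*(-⅓) = -3/2 - ⅔ = -13/6)
v = 9
J(a) = -39/2 (J(a) = -13/6*9 = -39/2)
-4774 - J(56) = -4774 - 1*(-39/2) = -4774 + 39/2 = -9509/2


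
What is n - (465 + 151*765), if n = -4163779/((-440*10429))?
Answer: -532200221021/4588760 ≈ -1.1598e+5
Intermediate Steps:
n = 4163779/4588760 (n = -4163779/(-4588760) = -4163779*(-1/4588760) = 4163779/4588760 ≈ 0.90739)
n - (465 + 151*765) = 4163779/4588760 - (465 + 151*765) = 4163779/4588760 - (465 + 115515) = 4163779/4588760 - 1*115980 = 4163779/4588760 - 115980 = -532200221021/4588760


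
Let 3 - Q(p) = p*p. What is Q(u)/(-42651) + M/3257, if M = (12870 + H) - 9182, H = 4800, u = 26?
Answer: 364213649/138914307 ≈ 2.6219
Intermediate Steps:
Q(p) = 3 - p**2 (Q(p) = 3 - p*p = 3 - p**2)
M = 8488 (M = (12870 + 4800) - 9182 = 17670 - 9182 = 8488)
Q(u)/(-42651) + M/3257 = (3 - 1*26**2)/(-42651) + 8488/3257 = (3 - 1*676)*(-1/42651) + 8488*(1/3257) = (3 - 676)*(-1/42651) + 8488/3257 = -673*(-1/42651) + 8488/3257 = 673/42651 + 8488/3257 = 364213649/138914307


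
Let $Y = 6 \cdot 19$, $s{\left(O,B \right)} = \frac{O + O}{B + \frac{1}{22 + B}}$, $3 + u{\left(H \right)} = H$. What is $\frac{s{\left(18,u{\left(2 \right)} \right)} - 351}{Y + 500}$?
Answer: $- \frac{972}{1535} \approx -0.63322$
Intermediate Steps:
$u{\left(H \right)} = -3 + H$
$s{\left(O,B \right)} = \frac{2 O}{B + \frac{1}{22 + B}}$
$Y = 114$
$\frac{s{\left(18,u{\left(2 \right)} \right)} - 351}{Y + 500} = \frac{2 \cdot 18 \frac{1}{1 + \left(-3 + 2\right)^{2} + 22 \left(-3 + 2\right)} \left(22 + \left(-3 + 2\right)\right) - 351}{114 + 500} = \frac{2 \cdot 18 \frac{1}{1 + \left(-1\right)^{2} + 22 \left(-1\right)} \left(22 - 1\right) - 351}{614} = \left(2 \cdot 18 \frac{1}{1 + 1 - 22} \cdot 21 - 351\right) \frac{1}{614} = \left(2 \cdot 18 \frac{1}{-20} \cdot 21 - 351\right) \frac{1}{614} = \left(2 \cdot 18 \left(- \frac{1}{20}\right) 21 - 351\right) \frac{1}{614} = \left(- \frac{189}{5} - 351\right) \frac{1}{614} = \left(- \frac{1944}{5}\right) \frac{1}{614} = - \frac{972}{1535}$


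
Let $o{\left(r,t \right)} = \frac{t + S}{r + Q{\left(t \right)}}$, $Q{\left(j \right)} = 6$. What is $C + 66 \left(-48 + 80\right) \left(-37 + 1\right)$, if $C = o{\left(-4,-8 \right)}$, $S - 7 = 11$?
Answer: $-76027$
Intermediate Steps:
$S = 18$ ($S = 7 + 11 = 18$)
$o{\left(r,t \right)} = \frac{18 + t}{6 + r}$ ($o{\left(r,t \right)} = \frac{t + 18}{r + 6} = \frac{18 + t}{6 + r}$)
$C = 5$ ($C = \frac{18 - 8}{6 - 4} = \frac{1}{2} \cdot 10 = 5$)
$C + 66 \left(-48 + 80\right) \left(-37 + 1\right) = 5 + 66 \left(-48 + 80\right) \left(-37 + 1\right) = 5 + 66 \cdot 32 \left(-36\right) = 5 + 66 \left(-1152\right) = 5 - 76032 = -76027$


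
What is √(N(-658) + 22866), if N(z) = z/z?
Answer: √22867 ≈ 151.22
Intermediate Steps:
N(z) = 1
√(N(-658) + 22866) = √(1 + 22866) = √22867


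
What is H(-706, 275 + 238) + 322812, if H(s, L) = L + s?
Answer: 322619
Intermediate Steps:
H(-706, 275 + 238) + 322812 = ((275 + 238) - 706) + 322812 = (513 - 706) + 322812 = -193 + 322812 = 322619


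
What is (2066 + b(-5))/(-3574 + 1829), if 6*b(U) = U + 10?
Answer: -12401/10470 ≈ -1.1844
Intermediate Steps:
b(U) = 5/3 + U/6 (b(U) = (U + 10)/6 = (10 + U)/6 = 5/3 + U/6)
(2066 + b(-5))/(-3574 + 1829) = (2066 + (5/3 + (1/6)*(-5)))/(-3574 + 1829) = (2066 + (5/3 - 5/6))/(-1745) = (2066 + 5/6)*(-1/1745) = (12401/6)*(-1/1745) = -12401/10470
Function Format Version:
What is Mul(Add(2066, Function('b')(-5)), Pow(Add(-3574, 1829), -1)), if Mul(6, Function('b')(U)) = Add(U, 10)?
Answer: Rational(-12401, 10470) ≈ -1.1844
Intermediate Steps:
Function('b')(U) = Add(Rational(5, 3), Mul(Rational(1, 6), U)) (Function('b')(U) = Mul(Rational(1, 6), Add(U, 10)) = Mul(Rational(1, 6), Add(10, U)) = Add(Rational(5, 3), Mul(Rational(1, 6), U)))
Mul(Add(2066, Function('b')(-5)), Pow(Add(-3574, 1829), -1)) = Mul(Add(2066, Add(Rational(5, 3), Mul(Rational(1, 6), -5))), Pow(Add(-3574, 1829), -1)) = Mul(Add(2066, Add(Rational(5, 3), Rational(-5, 6))), Pow(-1745, -1)) = Mul(Add(2066, Rational(5, 6)), Rational(-1, 1745)) = Mul(Rational(12401, 6), Rational(-1, 1745)) = Rational(-12401, 10470)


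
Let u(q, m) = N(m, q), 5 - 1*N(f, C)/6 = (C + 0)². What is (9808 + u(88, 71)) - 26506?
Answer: -63132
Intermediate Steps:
N(f, C) = 30 - 6*C² (N(f, C) = 30 - 6*(C + 0)² = 30 - 6*C²)
u(q, m) = 30 - 6*q²
(9808 + u(88, 71)) - 26506 = (9808 + (30 - 6*88²)) - 26506 = (9808 + (30 - 6*7744)) - 26506 = (9808 + (30 - 46464)) - 26506 = (9808 - 46434) - 26506 = -36626 - 26506 = -63132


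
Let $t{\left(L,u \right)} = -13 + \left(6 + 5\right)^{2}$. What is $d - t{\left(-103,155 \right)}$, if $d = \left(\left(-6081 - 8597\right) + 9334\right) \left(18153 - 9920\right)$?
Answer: $-43997260$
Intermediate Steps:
$t{\left(L,u \right)} = 108$ ($t{\left(L,u \right)} = -13 + 11^{2} = -13 + 121 = 108$)
$d = -43997152$ ($d = \left(-14678 + 9334\right) 8233 = \left(-5344\right) 8233 = -43997152$)
$d - t{\left(-103,155 \right)} = -43997152 - 108 = -43997260$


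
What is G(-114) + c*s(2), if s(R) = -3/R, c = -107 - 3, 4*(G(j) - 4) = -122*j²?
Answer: -396209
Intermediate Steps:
G(j) = 4 - 61*j²/2 (G(j) = 4 + (-122*j²)/4 = 4 - 61*j²/2)
c = -110
G(-114) + c*s(2) = (4 - 61/2*(-114)²) - (-330)/2 = (4 - 61/2*12996) - (-330)/2 = (4 - 396378) - 110*(-3/2) = -396374 + 165 = -396209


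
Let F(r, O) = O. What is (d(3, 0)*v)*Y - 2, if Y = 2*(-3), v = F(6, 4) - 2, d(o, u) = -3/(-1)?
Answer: -38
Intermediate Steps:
d(o, u) = 3 (d(o, u) = -3*(-1) = 3)
v = 2 (v = 4 - 2 = 2)
Y = -6
(d(3, 0)*v)*Y - 2 = (3*2)*(-6) - 2 = 6*(-6) - 2 = -36 - 2 = -38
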